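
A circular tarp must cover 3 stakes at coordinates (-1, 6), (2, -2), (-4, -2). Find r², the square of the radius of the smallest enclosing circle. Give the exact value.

20.81640625

Call the three points A, B, C in the order given.
Side lengths²: AB² = 73, AC² = 73, BC² = 36.
Since AC² = 73 < 73 + 36 = 109, the triangle is acute, so the smallest enclosing circle is the circumcircle.
Circumcentre = (-1, 1.4375), r² = 20.81640625.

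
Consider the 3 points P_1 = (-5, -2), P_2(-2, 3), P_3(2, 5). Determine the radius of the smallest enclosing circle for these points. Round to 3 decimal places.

4.950

Side lengths²: P_1P_2² = 34, P_1P_3² = 98, P_2P_3² = 20.
Since P_1P_3² = 98 ≥ 34 + 20 = 54, the angle opposite P_1P_3 is not acute, so the smallest enclosing circle has P_1P_3 as diameter.
Centre = midpoint of P_1P_3 = (-1.5, 1.5), r² = 98/4 = 24.5.
r = √(24.5) ≈ 4.950.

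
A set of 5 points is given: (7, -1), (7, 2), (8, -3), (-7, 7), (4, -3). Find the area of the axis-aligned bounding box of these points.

150

x ranges over [-7, 8], width 15.
y ranges over [-3, 7], height 10.
Area = 15 × 10 = 150.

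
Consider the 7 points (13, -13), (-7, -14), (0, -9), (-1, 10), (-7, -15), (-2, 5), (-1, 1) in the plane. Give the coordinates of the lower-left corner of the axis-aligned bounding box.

x-range [-7, 13], y-range [-15, 10].
The lower-left corner is (-7, -15).

(-7, -15)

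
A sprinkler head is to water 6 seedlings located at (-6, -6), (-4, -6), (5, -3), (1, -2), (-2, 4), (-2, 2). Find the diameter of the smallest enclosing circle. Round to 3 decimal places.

12.405

The minimum enclosing circle is determined by three boundary points: (-6, -6), (5, -3), (-2, 4).
Their circumcentre is (-8/7, -15/7) with r² = 1885/49.
The farthest remaining point (-4, -6) is at distance² 1129/49 ≤ 1885/49.
Diameter = 2r = 2√(1885/49) ≈ 12.405.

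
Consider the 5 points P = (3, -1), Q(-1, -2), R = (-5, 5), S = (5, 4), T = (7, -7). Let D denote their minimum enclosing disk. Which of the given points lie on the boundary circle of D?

R, T

By Welzl's lemma the MEC is supported by two points (diametrically opposite) or three points (on a circumcircle).
The farthest pair is R–T with squared distance 288. The circle on this segment as diameter has centre (1, -1) and r² = 288/4 = 72.
Check P: distance² to centre = 4 ≤ 72, so it lies inside.
All remaining points lie in this disk, and no smaller disk contains both endpoints, so this is the minimum enclosing circle.
The points at distance exactly r from the centre are R, T — 2 points.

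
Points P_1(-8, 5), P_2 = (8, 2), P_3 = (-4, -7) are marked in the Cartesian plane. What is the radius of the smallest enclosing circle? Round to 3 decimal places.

8.580

Side lengths²: P_1P_2² = 265, P_1P_3² = 160, P_2P_3² = 225.
Since P_1P_2² = 265 < 225 + 160 = 385, the triangle is acute, so the smallest enclosing circle is the circumcircle.
Circumcentre = (-0.5, 5/6), r² = 1325/18.
r = √(1325/18) ≈ 8.580.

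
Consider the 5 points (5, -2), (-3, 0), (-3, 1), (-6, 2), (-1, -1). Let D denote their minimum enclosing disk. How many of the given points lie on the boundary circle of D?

A smallest enclosing disk is always determined by at most three of the input points on its boundary.
The farthest pair is (5, -2)–(-6, 2) with squared distance 137. The circle on this segment as diameter has centre (-0.5, 0) and r² = 137/4 = 34.25.
Check (-3, 0): distance² to centre = 6.25 ≤ 34.25, so it lies inside.
All remaining points lie in this disk, and no smaller disk contains both endpoints, so this is the minimum enclosing circle.
The points at distance exactly r from the centre are (5, -2), (-6, 2) — 2 points.

2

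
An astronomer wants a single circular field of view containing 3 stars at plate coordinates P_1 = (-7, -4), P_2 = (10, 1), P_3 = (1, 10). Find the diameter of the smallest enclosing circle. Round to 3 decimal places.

Side lengths²: P_1P_2² = 314, P_1P_3² = 260, P_2P_3² = 162.
Since P_1P_2² = 314 < 260 + 162 = 422, the triangle is acute, so the smallest enclosing circle is the circumcircle.
Circumcentre = (9/11, 9/11), r² = 10205/121.
Diameter = 2r = 2√(10205/121) ≈ 18.367.

18.367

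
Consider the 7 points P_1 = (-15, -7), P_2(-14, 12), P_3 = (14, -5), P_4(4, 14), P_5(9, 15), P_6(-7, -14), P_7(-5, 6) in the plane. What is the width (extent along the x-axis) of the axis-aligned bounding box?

max x = 14, min x = -15, so width = 29.

29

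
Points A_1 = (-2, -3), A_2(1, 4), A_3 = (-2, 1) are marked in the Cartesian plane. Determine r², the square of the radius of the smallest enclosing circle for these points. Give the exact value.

Side lengths²: A_1A_2² = 58, A_1A_3² = 16, A_2A_3² = 18.
Since A_1A_2² = 58 ≥ 18 + 16 = 34, the angle opposite A_1A_2 is not acute, so the smallest enclosing circle has A_1A_2 as diameter.
Centre = midpoint of A_1A_2 = (-0.5, 0.5), r² = 58/4 = 14.5.

14.5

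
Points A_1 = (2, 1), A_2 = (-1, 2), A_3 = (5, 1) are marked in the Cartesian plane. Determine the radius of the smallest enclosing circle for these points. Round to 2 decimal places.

Side lengths²: A_1A_2² = 10, A_1A_3² = 9, A_2A_3² = 37.
Since A_2A_3² = 37 ≥ 10 + 9 = 19, the angle opposite A_2A_3 is not acute, so the smallest enclosing circle has A_2A_3 as diameter.
Centre = midpoint of A_2A_3 = (2, 1.5), r² = 37/4 = 9.25.
r = √(9.25) ≈ 3.04.

3.04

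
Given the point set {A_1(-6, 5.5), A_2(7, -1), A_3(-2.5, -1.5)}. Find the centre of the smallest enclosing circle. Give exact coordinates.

(0.5, 2.25)

Side lengths²: A_1A_2² = 211.25, A_1A_3² = 61.25, A_2A_3² = 90.5.
Since A_1A_2² = 211.25 ≥ 90.5 + 61.25 = 151.75, the angle opposite A_1A_2 is not acute, so the smallest enclosing circle has A_1A_2 as diameter.
Centre = midpoint of A_1A_2 = (0.5, 2.25), r² = 211.25/4 = 52.8125.
Centre = (0.5, 2.25).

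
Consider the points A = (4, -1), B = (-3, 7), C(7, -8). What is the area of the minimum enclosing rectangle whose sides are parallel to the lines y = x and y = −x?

In coordinates u = x + y, v = x − y the rectangle is axis-aligned; the map (x,y)→(u,v) scales areas by 2.
u-values: 3, 4, -1; range = 4 − (-1) = 5.
v-values: 5, -10, 15; range = 15 − (-10) = 25.
Area = (5 × 25) / 2 = 62.5.

62.5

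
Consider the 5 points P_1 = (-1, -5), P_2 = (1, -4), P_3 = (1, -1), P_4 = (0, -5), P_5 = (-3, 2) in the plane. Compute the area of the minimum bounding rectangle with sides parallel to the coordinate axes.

28

x ranges over [-3, 1], width 4.
y ranges over [-5, 2], height 7.
Area = 4 × 7 = 28.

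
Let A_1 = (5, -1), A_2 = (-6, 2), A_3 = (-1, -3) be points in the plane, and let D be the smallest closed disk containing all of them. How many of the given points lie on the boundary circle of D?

Side lengths²: A_1A_2² = 130, A_1A_3² = 40, A_2A_3² = 50.
Since A_1A_2² = 130 ≥ 50 + 40 = 90, the angle opposite A_1A_2 is not acute, so the smallest enclosing circle has A_1A_2 as diameter.
Centre = midpoint of A_1A_2 = (-0.5, 0.5), r² = 130/4 = 32.5.
The points at distance exactly r from the centre are A_1, A_2 — 2 points.

2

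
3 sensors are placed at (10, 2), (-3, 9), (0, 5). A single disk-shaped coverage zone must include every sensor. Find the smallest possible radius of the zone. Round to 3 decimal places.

7.382

Call the three points A, B, C in the order given.
Side lengths²: AB² = 218, AC² = 109, BC² = 25.
Since AB² = 218 ≥ 109 + 25 = 134, the angle opposite AB is not acute, so the smallest enclosing circle has AB as diameter.
Centre = midpoint of AB = (3.5, 5.5), r² = 218/4 = 54.5.
r = √(54.5) ≈ 7.382.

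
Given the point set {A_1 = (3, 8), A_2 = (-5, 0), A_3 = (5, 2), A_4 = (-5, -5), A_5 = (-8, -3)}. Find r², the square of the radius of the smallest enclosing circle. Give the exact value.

By Welzl's lemma the MEC is supported by two points (diametrically opposite) or three points (on a circumcircle).
The minimum enclosing circle is determined by three boundary points: A_1, A_4, A_5.
Their circumcentre is (-2.3, 2.3) with r² = 60.58.
The farthest remaining point A_3 is at distance² 53.38 ≤ 60.58.

60.58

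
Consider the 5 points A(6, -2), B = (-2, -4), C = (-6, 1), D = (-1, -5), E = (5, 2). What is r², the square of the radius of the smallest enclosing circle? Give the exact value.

By Welzl's lemma the MEC is supported by two points (diametrically opposite) or three points (on a circumcircle).
The farthest pair is A–C with squared distance 153. The circle on this segment as diameter has centre (0, -0.5) and r² = 153/4 = 38.25.
Check B: distance² to centre = 16.25 ≤ 38.25, so it lies inside.
All remaining points lie in this disk, and no smaller disk contains both endpoints, so this is the minimum enclosing circle.

38.25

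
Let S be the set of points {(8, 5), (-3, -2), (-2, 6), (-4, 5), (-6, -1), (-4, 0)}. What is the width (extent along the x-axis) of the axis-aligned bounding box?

max x = 8, min x = -6, so width = 14.

14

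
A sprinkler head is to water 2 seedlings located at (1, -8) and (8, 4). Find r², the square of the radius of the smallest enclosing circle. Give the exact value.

The smallest circle enclosing two points has them as diameter endpoints.
Centre = midpoint = (4.5, -2); r² = |(1, -8)−(8, 4)|²/4 = 193/4 = 48.25.

48.25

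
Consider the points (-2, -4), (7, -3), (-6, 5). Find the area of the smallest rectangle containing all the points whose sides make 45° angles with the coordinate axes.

In coordinates u = x + y, v = x − y the rectangle is axis-aligned; the map (x,y)→(u,v) scales areas by 2.
u-values: -6, 4, -1; range = 4 − (-6) = 10.
v-values: 2, 10, -11; range = 10 − (-11) = 21.
Area = (10 × 21) / 2 = 105.

105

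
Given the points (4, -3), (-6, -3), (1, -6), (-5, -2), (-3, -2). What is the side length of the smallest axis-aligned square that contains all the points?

10

The bounding box has width 10 and height 4.
An axis-aligned square enclosing the set must have side ≥ max(width, height).
So the minimum side is max(10, 4) = 10.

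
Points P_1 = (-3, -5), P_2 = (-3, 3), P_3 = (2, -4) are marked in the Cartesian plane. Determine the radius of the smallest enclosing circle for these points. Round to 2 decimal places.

Side lengths²: P_1P_2² = 64, P_1P_3² = 26, P_2P_3² = 74.
Since P_2P_3² = 74 < 64 + 26 = 90, the triangle is acute, so the smallest enclosing circle is the circumcircle.
Circumcentre = (-1.2, -1), r² = 19.24.
r = √(19.24) ≈ 4.39.

4.39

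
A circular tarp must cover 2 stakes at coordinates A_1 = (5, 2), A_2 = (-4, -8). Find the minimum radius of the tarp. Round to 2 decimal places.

The smallest circle enclosing two points has them as diameter endpoints.
Centre = midpoint = (0.5, -3); r² = |A_1A_2|²/4 = 181/4 = 45.25.
r = √(45.25) ≈ 6.73.

6.73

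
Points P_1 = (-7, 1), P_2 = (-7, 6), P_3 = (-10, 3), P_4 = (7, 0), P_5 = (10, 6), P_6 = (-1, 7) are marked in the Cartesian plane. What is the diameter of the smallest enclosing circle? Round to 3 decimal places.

20.224

By Welzl's lemma the MEC is supported by two points (diametrically opposite) or three points (on a circumcircle).
The farthest pair is P_3–P_5 with squared distance 409. The circle on this segment as diameter has centre (0, 4.5) and r² = 409/4 = 102.25.
Check P_1: distance² to centre = 61.25 ≤ 102.25, so it lies inside.
All remaining points lie in this disk, and no smaller disk contains both endpoints, so this is the minimum enclosing circle.
Diameter = 2r = 2√(102.25) ≈ 20.224.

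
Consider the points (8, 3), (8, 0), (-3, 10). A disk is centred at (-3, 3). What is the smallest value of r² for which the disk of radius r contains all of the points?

130

The required radius is the distance from (-3, 3) to the farthest point.
Squared distances: 121, 130, 49.
Maximum is 130, attained at (8, 0).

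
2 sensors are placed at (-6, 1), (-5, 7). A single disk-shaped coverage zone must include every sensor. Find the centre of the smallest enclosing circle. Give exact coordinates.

The smallest circle enclosing two points has them as diameter endpoints.
Centre = midpoint = (-5.5, 4); r² = |(-6, 1)−(-5, 7)|²/4 = 37/4 = 9.25.
Centre = (-5.5, 4).

(-5.5, 4)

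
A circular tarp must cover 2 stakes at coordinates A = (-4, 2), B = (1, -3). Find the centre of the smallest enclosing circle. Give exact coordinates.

The smallest circle enclosing two points has them as diameter endpoints.
Centre = midpoint = (-1.5, -0.5); r² = |AB|²/4 = 50/4 = 12.5.
Centre = (-1.5, -0.5).

(-1.5, -0.5)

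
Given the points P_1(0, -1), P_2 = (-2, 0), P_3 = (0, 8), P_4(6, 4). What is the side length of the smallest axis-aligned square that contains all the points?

9

The bounding box has width 8 and height 9.
An axis-aligned square enclosing the set must have side ≥ max(width, height).
So the minimum side is max(8, 9) = 9.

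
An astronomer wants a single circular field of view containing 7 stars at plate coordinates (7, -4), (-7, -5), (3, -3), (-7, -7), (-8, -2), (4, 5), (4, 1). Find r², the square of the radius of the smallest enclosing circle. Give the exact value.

By Welzl's lemma the MEC is supported by two points (diametrically opposite) or three points (on a circumcircle).
The minimum enclosing circle is determined by three boundary points: (7, -4), (-7, -7), (4, 5).
Their circumcentre is (-5/6, -29/18) with r² = 10865/162.
The farthest remaining point (-8, -2) is at distance² 8345/162 ≤ 10865/162.

10865/162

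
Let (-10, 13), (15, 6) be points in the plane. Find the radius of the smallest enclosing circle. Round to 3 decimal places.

12.981

The smallest circle enclosing two points has them as diameter endpoints.
Centre = midpoint = (2.5, 9.5); r² = |(-10, 13)−(15, 6)|²/4 = 674/4 = 168.5.
r = √(168.5) ≈ 12.981.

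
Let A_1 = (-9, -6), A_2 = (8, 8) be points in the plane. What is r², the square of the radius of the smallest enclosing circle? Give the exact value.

The smallest circle enclosing two points has them as diameter endpoints.
Centre = midpoint = (-0.5, 1); r² = |A_1A_2|²/4 = 485/4 = 121.25.

121.25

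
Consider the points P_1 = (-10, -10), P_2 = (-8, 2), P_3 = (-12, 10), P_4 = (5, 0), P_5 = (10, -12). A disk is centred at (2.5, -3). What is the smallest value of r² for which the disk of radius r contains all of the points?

379.25

The required radius is the distance from (2.5, -3) to the farthest point.
Squared distances: 205.25, 135.25, 379.25, 15.25, 137.25.
Maximum is 379.25, attained at P_3.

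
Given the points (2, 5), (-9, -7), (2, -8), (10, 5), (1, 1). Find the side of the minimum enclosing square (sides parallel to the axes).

The bounding box has width 19 and height 13.
An axis-aligned square enclosing the set must have side ≥ max(width, height).
So the minimum side is max(19, 13) = 19.

19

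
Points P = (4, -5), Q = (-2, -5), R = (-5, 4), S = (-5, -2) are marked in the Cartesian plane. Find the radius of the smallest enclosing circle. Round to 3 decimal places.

6.364

A smallest enclosing disk is always determined by at most three of the input points on its boundary.
The farthest pair is P–R with squared distance 162. The circle on this segment as diameter has centre (-0.5, -0.5) and r² = 162/4 = 40.5.
Check Q: distance² to centre = 22.5 ≤ 40.5, so it lies inside.
All remaining points lie in this disk, and no smaller disk contains both endpoints, so this is the minimum enclosing circle.
r = √(40.5) ≈ 6.364.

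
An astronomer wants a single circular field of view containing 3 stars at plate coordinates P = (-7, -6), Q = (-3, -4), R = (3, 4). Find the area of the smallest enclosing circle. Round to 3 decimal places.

Side lengths²: PQ² = 20, PR² = 200, QR² = 100.
Since PR² = 200 ≥ 100 + 20 = 120, the angle opposite PR is not acute, so the smallest enclosing circle has PR as diameter.
Centre = midpoint of PR = (-2, -1), r² = 200/4 = 50.
Area = π·r² = π·50 ≈ 157.080.

157.080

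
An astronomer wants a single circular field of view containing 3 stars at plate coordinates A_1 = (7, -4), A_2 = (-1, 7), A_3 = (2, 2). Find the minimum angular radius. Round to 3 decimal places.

Side lengths²: A_1A_2² = 185, A_1A_3² = 61, A_2A_3² = 34.
Since A_1A_2² = 185 ≥ 61 + 34 = 95, the angle opposite A_1A_2 is not acute, so the smallest enclosing circle has A_1A_2 as diameter.
Centre = midpoint of A_1A_2 = (3, 1.5), r² = 185/4 = 46.25.
r = √(46.25) ≈ 6.801.

6.801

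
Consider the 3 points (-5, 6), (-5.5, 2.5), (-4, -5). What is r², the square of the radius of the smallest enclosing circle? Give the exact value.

Call the three points A, B, C in the order given.
Side lengths²: AB² = 12.5, AC² = 122, BC² = 58.5.
Since AC² = 122 ≥ 58.5 + 12.5 = 71, the angle opposite AC is not acute, so the smallest enclosing circle has AC as diameter.
Centre = midpoint of AC = (-4.5, 0.5), r² = 122/4 = 30.5.

30.5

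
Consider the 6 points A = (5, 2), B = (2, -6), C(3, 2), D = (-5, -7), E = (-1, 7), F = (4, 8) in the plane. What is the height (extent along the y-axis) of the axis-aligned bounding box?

max y = 8, min y = -7, so height = 15.

15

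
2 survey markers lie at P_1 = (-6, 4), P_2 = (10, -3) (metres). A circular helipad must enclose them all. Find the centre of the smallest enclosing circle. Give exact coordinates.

(2, 0.5)

The smallest circle enclosing two points has them as diameter endpoints.
Centre = midpoint = (2, 0.5); r² = |P_1P_2|²/4 = 305/4 = 76.25.
Centre = (2, 0.5).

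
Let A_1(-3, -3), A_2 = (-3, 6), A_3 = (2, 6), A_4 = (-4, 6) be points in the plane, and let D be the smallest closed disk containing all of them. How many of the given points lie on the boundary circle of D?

3

The minimum enclosing circle is determined by three boundary points: A_1, A_3, A_4.
Their circumcentre is (-1, 16/9) with r² = 2173/81.
The farthest remaining point A_2 is at distance² 1768/81 ≤ 2173/81.
The points at distance exactly r from the centre are A_1, A_3, A_4 — 3 points.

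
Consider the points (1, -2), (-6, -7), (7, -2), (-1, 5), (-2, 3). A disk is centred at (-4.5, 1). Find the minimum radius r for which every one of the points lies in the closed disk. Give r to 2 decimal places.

The required radius is the distance from (-4.5, 1) to the farthest point.
Squared distances: 39.25, 66.25, 141.25, 28.25, 10.25.
Maximum is 141.25, attained at (7, -2).
r = √(141.25) ≈ 11.88.

11.88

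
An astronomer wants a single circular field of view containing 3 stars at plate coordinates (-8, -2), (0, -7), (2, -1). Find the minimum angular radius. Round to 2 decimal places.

Call the three points A, B, C in the order given.
Side lengths²: AB² = 89, AC² = 101, BC² = 40.
Since AC² = 101 < 89 + 40 = 129, the triangle is acute, so the smallest enclosing circle is the circumcircle.
Circumcentre = (-167/58, -157/58), r² = 44945/1682.
r = √(44945/1682) ≈ 5.17.

5.17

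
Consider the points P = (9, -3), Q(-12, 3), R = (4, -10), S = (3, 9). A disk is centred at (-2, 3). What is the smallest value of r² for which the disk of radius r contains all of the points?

205

The required radius is the distance from (-2, 3) to the farthest point.
Squared distances: 157, 100, 205, 61.
Maximum is 205, attained at R.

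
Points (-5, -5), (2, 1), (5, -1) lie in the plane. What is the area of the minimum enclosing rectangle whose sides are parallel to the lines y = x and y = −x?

42

In coordinates u = x + y, v = x − y the rectangle is axis-aligned; the map (x,y)→(u,v) scales areas by 2.
u-values: -10, 3, 4; range = 4 − (-10) = 14.
v-values: 0, 1, 6; range = 6 − 0 = 6.
Area = (14 × 6) / 2 = 42.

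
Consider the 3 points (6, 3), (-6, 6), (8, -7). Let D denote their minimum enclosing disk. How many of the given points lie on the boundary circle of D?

Call the three points A, B, C in the order given.
Side lengths²: AB² = 153, AC² = 104, BC² = 365.
Since BC² = 365 ≥ 153 + 104 = 257, the angle opposite BC is not acute, so the smallest enclosing circle has BC as diameter.
Centre = midpoint of BC = (1, -0.5), r² = 365/4 = 91.25.
The points at distance exactly r from the centre are (-6, 6), (8, -7) — 2 points.

2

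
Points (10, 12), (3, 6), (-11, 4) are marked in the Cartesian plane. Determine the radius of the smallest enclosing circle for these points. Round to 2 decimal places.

11.24

Call the three points A, B, C in the order given.
Side lengths²: AB² = 85, AC² = 505, BC² = 200.
Since AC² = 505 ≥ 200 + 85 = 285, the angle opposite AC is not acute, so the smallest enclosing circle has AC as diameter.
Centre = midpoint of AC = (-0.5, 8), r² = 505/4 = 126.25.
r = √(126.25) ≈ 11.24.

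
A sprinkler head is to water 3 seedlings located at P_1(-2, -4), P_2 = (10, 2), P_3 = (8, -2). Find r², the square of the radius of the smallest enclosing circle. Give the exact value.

45

Side lengths²: P_1P_2² = 180, P_1P_3² = 104, P_2P_3² = 20.
Since P_1P_2² = 180 ≥ 104 + 20 = 124, the angle opposite P_1P_2 is not acute, so the smallest enclosing circle has P_1P_2 as diameter.
Centre = midpoint of P_1P_2 = (4, -1), r² = 180/4 = 45.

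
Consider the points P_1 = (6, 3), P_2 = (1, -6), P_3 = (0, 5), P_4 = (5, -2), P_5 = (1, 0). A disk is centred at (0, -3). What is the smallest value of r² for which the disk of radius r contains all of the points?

72

The required radius is the distance from (0, -3) to the farthest point.
Squared distances: 72, 10, 64, 26, 10.
Maximum is 72, attained at P_1.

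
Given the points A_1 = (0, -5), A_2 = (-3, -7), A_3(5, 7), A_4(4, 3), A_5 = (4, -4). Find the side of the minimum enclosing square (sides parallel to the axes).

14

The bounding box has width 8 and height 14.
An axis-aligned square enclosing the set must have side ≥ max(width, height).
So the minimum side is max(8, 14) = 14.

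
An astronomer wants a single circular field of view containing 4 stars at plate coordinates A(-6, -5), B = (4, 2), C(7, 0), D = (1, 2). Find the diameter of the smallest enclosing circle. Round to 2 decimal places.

13.93

By Welzl's lemma the MEC is supported by two points (diametrically opposite) or three points (on a circumcircle).
The farthest pair is A–C with squared distance 194. The circle on this segment as diameter has centre (0.5, -2.5) and r² = 194/4 = 48.5.
Check B: distance² to centre = 32.5 ≤ 48.5, so it lies inside.
All remaining points lie in this disk, and no smaller disk contains both endpoints, so this is the minimum enclosing circle.
Diameter = 2r = 2√(48.5) ≈ 13.93.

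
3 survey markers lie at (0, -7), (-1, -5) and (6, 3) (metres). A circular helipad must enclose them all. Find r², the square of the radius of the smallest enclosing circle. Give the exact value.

34

Call the three points A, B, C in the order given.
Side lengths²: AB² = 5, AC² = 136, BC² = 113.
Since AC² = 136 ≥ 113 + 5 = 118, the angle opposite AC is not acute, so the smallest enclosing circle has AC as diameter.
Centre = midpoint of AC = (3, -2), r² = 136/4 = 34.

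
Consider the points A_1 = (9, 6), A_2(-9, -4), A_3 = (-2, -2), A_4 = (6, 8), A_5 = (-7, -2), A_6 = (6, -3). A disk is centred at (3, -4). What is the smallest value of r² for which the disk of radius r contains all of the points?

The required radius is the distance from (3, -4) to the farthest point.
Squared distances: 136, 144, 29, 153, 104, 10.
Maximum is 153, attained at A_4.

153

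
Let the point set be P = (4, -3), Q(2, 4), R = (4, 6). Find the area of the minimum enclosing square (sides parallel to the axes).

The bounding box has width 2 and height 9.
An axis-aligned square enclosing the set must have side ≥ max(width, height).
So the minimum side is max(2, 9) = 9.
Area = 9² = 81.

81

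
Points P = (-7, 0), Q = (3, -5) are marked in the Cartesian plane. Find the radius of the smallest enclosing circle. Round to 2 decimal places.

The smallest circle enclosing two points has them as diameter endpoints.
Centre = midpoint = (-2, -2.5); r² = |PQ|²/4 = 125/4 = 31.25.
r = √(31.25) ≈ 5.59.

5.59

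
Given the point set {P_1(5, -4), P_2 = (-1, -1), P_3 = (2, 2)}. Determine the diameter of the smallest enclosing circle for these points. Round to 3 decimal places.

7.071

Side lengths²: P_1P_2² = 45, P_1P_3² = 45, P_2P_3² = 18.
Since P_1P_3² = 45 < 45 + 18 = 63, the triangle is acute, so the smallest enclosing circle is the circumcircle.
Circumcentre = (2.5, -1.5), r² = 12.5.
Diameter = 2r = 2√(12.5) ≈ 7.071.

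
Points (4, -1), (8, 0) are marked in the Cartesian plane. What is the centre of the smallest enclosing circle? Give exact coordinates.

(6, -0.5)

The smallest circle enclosing two points has them as diameter endpoints.
Centre = midpoint = (6, -0.5); r² = |(4, -1)−(8, 0)|²/4 = 17/4 = 4.25.
Centre = (6, -0.5).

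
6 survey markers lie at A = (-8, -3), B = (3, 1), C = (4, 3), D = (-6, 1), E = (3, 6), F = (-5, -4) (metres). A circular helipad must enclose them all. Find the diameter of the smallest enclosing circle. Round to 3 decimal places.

A smallest enclosing disk is always determined by at most three of the input points on its boundary.
The farthest pair is A–E with squared distance 202. The circle on this segment as diameter has centre (-2.5, 1.5) and r² = 202/4 = 50.5.
Check B: distance² to centre = 30.5 ≤ 50.5, so it lies inside.
All remaining points lie in this disk, and no smaller disk contains both endpoints, so this is the minimum enclosing circle.
Diameter = 2r = 2√(50.5) ≈ 14.213.

14.213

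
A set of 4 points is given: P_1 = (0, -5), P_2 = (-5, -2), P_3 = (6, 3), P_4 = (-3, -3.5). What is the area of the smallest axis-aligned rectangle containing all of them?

x ranges over [-5, 6], width 11.
y ranges over [-5, 3], height 8.
Area = 11 × 8 = 88.

88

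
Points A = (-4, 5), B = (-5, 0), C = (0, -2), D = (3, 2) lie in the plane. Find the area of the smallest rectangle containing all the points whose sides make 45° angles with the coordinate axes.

55

In coordinates u = x + y, v = x − y the rectangle is axis-aligned; the map (x,y)→(u,v) scales areas by 2.
u-values: 1, -5, -2, 5; range = 5 − (-5) = 10.
v-values: -9, -5, 2, 1; range = 2 − (-9) = 11.
Area = (10 × 11) / 2 = 55.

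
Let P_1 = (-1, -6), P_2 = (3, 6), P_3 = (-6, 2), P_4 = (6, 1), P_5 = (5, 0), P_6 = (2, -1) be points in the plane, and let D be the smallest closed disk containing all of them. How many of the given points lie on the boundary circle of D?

By Welzl's lemma the MEC is supported by two points (diametrically opposite) or three points (on a circumcircle).
The minimum enclosing circle is determined by three boundary points: P_1, P_2, P_3.
Their circumcentre is (7/46, 13/46) with r² = 43165/1058.
The farthest remaining point P_4 is at distance² 36725/1058 ≤ 43165/1058.
The points at distance exactly r from the centre are P_1, P_2, P_3 — 3 points.

3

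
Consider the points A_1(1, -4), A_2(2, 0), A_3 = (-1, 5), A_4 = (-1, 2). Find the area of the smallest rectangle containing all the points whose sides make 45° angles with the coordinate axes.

In coordinates u = x + y, v = x − y the rectangle is axis-aligned; the map (x,y)→(u,v) scales areas by 2.
u-values: -3, 2, 4, 1; range = 4 − (-3) = 7.
v-values: 5, 2, -6, -3; range = 5 − (-6) = 11.
Area = (7 × 11) / 2 = 38.5.

38.5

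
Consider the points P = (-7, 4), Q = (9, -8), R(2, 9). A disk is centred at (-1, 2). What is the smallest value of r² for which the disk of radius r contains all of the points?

200

The required radius is the distance from (-1, 2) to the farthest point.
Squared distances: 40, 200, 58.
Maximum is 200, attained at Q.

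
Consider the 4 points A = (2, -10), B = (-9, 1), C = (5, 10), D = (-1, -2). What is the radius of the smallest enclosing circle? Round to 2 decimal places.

10.35

The minimum enclosing circle of a finite set is fixed by two of the points (as a diameter) or three (as a circumcircle).
The minimum enclosing circle is determined by three boundary points: A, B, C.
Their circumcentre is (61/46, 15/46) with r² = 113293/1058.
The farthest remaining point D is at distance² 11449/1058 ≤ 113293/1058.
r = √(113293/1058) ≈ 10.35.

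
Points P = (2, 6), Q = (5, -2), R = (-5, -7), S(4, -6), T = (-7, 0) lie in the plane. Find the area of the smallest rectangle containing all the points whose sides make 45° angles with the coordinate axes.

In coordinates u = x + y, v = x − y the rectangle is axis-aligned; the map (x,y)→(u,v) scales areas by 2.
u-values: 8, 3, -12, -2, -7; range = 8 − (-12) = 20.
v-values: -4, 7, 2, 10, -7; range = 10 − (-7) = 17.
Area = (20 × 17) / 2 = 170.

170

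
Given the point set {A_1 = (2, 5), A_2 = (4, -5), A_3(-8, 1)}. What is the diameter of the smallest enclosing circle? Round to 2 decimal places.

Side lengths²: A_1A_2² = 104, A_1A_3² = 116, A_2A_3² = 180.
Since A_2A_3² = 180 < 116 + 104 = 220, the triangle is acute, so the smallest enclosing circle is the circumcircle.
Circumcentre = (-13/9, -8/9), r² = 3770/81.
Diameter = 2r = 2√(3770/81) ≈ 13.64.

13.64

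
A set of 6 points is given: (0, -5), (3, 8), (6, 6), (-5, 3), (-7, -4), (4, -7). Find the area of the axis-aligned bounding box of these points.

x ranges over [-7, 6], width 13.
y ranges over [-7, 8], height 15.
Area = 13 × 15 = 195.

195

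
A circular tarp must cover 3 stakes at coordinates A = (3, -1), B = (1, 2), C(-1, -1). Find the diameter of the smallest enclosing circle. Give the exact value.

Side lengths²: AB² = 13, AC² = 16, BC² = 13.
Since AC² = 16 < 13 + 13 = 26, the triangle is acute, so the smallest enclosing circle is the circumcircle.
Circumcentre = (1, -1/6), r² = 169/36.
Diameter = 2r = 2√(169/36) = 13/3.

13/3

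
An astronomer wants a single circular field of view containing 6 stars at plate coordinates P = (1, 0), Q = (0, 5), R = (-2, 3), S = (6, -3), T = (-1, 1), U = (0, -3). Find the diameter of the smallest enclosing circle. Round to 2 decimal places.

A smallest enclosing disk is always determined by at most three of the input points on its boundary.
The minimum enclosing circle is determined by three boundary points: Q, R, S.
Their circumcentre is (17/7, 4/7) with r² = 1250/49.
The farthest remaining point U is at distance² 914/49 ≤ 1250/49.
Diameter = 2r = 2√(1250/49) ≈ 10.10.

10.10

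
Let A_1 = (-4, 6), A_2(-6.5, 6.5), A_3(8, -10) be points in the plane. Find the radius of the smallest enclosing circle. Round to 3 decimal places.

Side lengths²: A_1A_2² = 6.5, A_1A_3² = 400, A_2A_3² = 482.5.
Since A_2A_3² = 482.5 ≥ 400 + 6.5 = 406.5, the angle opposite A_2A_3 is not acute, so the smallest enclosing circle has A_2A_3 as diameter.
Centre = midpoint of A_2A_3 = (0.75, -1.75), r² = 482.5/4 = 120.625.
r = √(120.625) ≈ 10.983.

10.983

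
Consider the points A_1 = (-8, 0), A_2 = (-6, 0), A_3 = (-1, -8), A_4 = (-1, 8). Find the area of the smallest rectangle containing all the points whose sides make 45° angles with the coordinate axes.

128

In coordinates u = x + y, v = x − y the rectangle is axis-aligned; the map (x,y)→(u,v) scales areas by 2.
u-values: -8, -6, -9, 7; range = 7 − (-9) = 16.
v-values: -8, -6, 7, -9; range = 7 − (-9) = 16.
Area = (16 × 16) / 2 = 128.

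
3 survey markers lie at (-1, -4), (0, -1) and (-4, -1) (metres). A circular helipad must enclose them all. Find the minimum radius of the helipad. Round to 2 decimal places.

Call the three points A, B, C in the order given.
Side lengths²: AB² = 10, AC² = 18, BC² = 16.
Since AC² = 18 < 16 + 10 = 26, the triangle is acute, so the smallest enclosing circle is the circumcircle.
Circumcentre = (-2, -2), r² = 5.
r = √5 ≈ 2.24.

2.24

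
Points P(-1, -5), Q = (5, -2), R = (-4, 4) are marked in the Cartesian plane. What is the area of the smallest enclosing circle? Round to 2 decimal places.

Side lengths²: PQ² = 45, PR² = 90, QR² = 117.
Since QR² = 117 < 90 + 45 = 135, the triangle is acute, so the smallest enclosing circle is the circumcircle.
Circumcentre = (1/14, 5/14), r² = 2925/98.
Area = π·r² = π·2925/98 ≈ 93.77.

93.77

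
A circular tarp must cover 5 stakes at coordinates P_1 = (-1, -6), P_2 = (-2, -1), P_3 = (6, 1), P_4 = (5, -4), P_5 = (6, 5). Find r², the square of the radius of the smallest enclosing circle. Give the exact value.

The farthest pair is P_1–P_5 with squared distance 170. The circle on this segment as diameter has centre (2.5, -0.5) and r² = 170/4 = 42.5.
Check P_2: distance² to centre = 20.5 ≤ 42.5, so it lies inside.
All remaining points lie in this disk, and no smaller disk contains both endpoints, so this is the minimum enclosing circle.

42.5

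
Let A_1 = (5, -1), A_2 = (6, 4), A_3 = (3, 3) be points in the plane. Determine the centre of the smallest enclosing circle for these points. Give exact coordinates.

(36/7, 11/7)

Side lengths²: A_1A_2² = 26, A_1A_3² = 20, A_2A_3² = 10.
Since A_1A_2² = 26 < 20 + 10 = 30, the triangle is acute, so the smallest enclosing circle is the circumcircle.
Circumcentre = (36/7, 11/7), r² = 325/49.
Centre = (36/7, 11/7).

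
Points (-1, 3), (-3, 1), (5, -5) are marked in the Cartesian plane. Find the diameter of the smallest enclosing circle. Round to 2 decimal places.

Call the three points A, B, C in the order given.
Side lengths²: AB² = 8, AC² = 100, BC² = 100.
Since BC² = 100 < 100 + 8 = 108, the triangle is acute, so the smallest enclosing circle is the circumcircle.
Circumcentre = (10/7, -10/7), r² = 1250/49.
Diameter = 2r = 2√(1250/49) ≈ 10.10.

10.10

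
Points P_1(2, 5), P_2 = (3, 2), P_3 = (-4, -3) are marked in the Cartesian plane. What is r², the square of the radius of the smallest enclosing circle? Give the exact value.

25

Side lengths²: P_1P_2² = 10, P_1P_3² = 100, P_2P_3² = 74.
Since P_1P_3² = 100 ≥ 74 + 10 = 84, the angle opposite P_1P_3 is not acute, so the smallest enclosing circle has P_1P_3 as diameter.
Centre = midpoint of P_1P_3 = (-1, 1), r² = 100/4 = 25.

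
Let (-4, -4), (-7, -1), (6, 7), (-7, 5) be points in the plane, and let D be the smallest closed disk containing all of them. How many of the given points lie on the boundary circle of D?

3

A smallest enclosing disk is always determined by at most three of the input points on its boundary.
The minimum enclosing circle is determined by three boundary points: (-4, -4), (-7, -1), (6, 7).
Their circumcentre is (-13/42, 113/42) with r² = 51493/882.
The farthest remaining point (-7, 5) is at distance² 44185/882 ≤ 51493/882.
The points at distance exactly r from the centre are (-4, -4), (-7, -1), (6, 7) — 3 points.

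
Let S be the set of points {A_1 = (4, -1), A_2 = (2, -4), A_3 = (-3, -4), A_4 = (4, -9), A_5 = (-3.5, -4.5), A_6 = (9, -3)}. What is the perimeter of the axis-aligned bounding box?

Width = max x − min x = 9 − (-3.5) = 12.5.
Height = max y − min y = -1 − (-9) = 8.
Perimeter = 2(12.5 + 8) = 41.

41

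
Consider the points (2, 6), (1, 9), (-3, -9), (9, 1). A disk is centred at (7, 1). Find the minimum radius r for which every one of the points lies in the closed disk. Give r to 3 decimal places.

The required radius is the distance from (7, 1) to the farthest point.
Squared distances: 50, 100, 200, 4.
Maximum is 200, attained at (-3, -9).
r = √200 ≈ 14.142.

14.142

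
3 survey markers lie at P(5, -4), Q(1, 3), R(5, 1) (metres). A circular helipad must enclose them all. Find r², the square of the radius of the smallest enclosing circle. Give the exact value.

Side lengths²: PQ² = 65, PR² = 25, QR² = 20.
Since PQ² = 65 ≥ 25 + 20 = 45, the angle opposite PQ is not acute, so the smallest enclosing circle has PQ as diameter.
Centre = midpoint of PQ = (3, -0.5), r² = 65/4 = 16.25.

16.25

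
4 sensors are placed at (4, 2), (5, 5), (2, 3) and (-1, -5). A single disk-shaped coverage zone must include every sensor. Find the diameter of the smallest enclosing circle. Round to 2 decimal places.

The minimum enclosing circle of a finite set is fixed by two of the points (as a diameter) or three (as a circumcircle).
The farthest pair is (5, 5)–(-1, -5) with squared distance 136. The circle on this segment as diameter has centre (2, 0) and r² = 136/4 = 34.
Check (4, 2): distance² to centre = 8 ≤ 34, so it lies inside.
All remaining points lie in this disk, and no smaller disk contains both endpoints, so this is the minimum enclosing circle.
Diameter = 2r = 2√34 ≈ 11.66.

11.66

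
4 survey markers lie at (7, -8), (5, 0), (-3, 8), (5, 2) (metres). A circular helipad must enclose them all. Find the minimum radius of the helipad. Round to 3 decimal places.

9.434

The minimum enclosing circle of a finite set is fixed by two of the points (as a diameter) or three (as a circumcircle).
The farthest pair is (7, -8)–(-3, 8) with squared distance 356. The circle on this segment as diameter has centre (2, 0) and r² = 356/4 = 89.
Check (5, 0): distance² to centre = 9 ≤ 89, so it lies inside.
All remaining points lie in this disk, and no smaller disk contains both endpoints, so this is the minimum enclosing circle.
r = √89 ≈ 9.434.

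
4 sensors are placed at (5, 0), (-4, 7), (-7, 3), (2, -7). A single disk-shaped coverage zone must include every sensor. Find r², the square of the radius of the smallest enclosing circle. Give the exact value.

58

A smallest enclosing disk is always determined by at most three of the input points on its boundary.
The farthest pair is (-4, 7)–(2, -7) with squared distance 232. The circle on this segment as diameter has centre (-1, 0) and r² = 232/4 = 58.
Check (5, 0): distance² to centre = 36 ≤ 58, so it lies inside.
All remaining points lie in this disk, and no smaller disk contains both endpoints, so this is the minimum enclosing circle.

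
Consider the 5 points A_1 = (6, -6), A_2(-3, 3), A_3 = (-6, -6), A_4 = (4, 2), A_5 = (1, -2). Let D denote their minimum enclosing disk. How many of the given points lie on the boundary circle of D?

The minimum enclosing circle is determined by three boundary points: A_1, A_2, A_3.
Their circumcentre is (0, -3) with r² = 45.
The farthest remaining point A_4 is at distance² 41 ≤ 45.
The points at distance exactly r from the centre are A_1, A_2, A_3 — 3 points.

3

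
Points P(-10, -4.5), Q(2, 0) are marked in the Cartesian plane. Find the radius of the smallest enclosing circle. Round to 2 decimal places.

6.41

The smallest circle enclosing two points has them as diameter endpoints.
Centre = midpoint = (-4, -2.25); r² = |PQ|²/4 = 164.25/4 = 41.0625.
r = √(41.0625) ≈ 6.41.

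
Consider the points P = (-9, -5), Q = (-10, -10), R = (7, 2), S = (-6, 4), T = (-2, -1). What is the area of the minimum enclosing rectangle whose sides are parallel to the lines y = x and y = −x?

In coordinates u = x + y, v = x − y the rectangle is axis-aligned; the map (x,y)→(u,v) scales areas by 2.
u-values: -14, -20, 9, -2, -3; range = 9 − (-20) = 29.
v-values: -4, 0, 5, -10, -1; range = 5 − (-10) = 15.
Area = (29 × 15) / 2 = 217.5.

217.5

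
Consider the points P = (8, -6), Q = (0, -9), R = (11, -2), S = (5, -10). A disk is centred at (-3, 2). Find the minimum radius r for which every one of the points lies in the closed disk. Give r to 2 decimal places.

14.56

The required radius is the distance from (-3, 2) to the farthest point.
Squared distances: 185, 130, 212, 208.
Maximum is 212, attained at R.
r = √212 ≈ 14.56.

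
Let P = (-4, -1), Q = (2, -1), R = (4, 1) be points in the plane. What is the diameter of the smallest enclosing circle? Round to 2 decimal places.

8.25

Side lengths²: PQ² = 36, PR² = 68, QR² = 8.
Since PR² = 68 ≥ 36 + 8 = 44, the angle opposite PR is not acute, so the smallest enclosing circle has PR as diameter.
Centre = midpoint of PR = (0, 0), r² = 68/4 = 17.
Diameter = 2r = 2√17 ≈ 8.25.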